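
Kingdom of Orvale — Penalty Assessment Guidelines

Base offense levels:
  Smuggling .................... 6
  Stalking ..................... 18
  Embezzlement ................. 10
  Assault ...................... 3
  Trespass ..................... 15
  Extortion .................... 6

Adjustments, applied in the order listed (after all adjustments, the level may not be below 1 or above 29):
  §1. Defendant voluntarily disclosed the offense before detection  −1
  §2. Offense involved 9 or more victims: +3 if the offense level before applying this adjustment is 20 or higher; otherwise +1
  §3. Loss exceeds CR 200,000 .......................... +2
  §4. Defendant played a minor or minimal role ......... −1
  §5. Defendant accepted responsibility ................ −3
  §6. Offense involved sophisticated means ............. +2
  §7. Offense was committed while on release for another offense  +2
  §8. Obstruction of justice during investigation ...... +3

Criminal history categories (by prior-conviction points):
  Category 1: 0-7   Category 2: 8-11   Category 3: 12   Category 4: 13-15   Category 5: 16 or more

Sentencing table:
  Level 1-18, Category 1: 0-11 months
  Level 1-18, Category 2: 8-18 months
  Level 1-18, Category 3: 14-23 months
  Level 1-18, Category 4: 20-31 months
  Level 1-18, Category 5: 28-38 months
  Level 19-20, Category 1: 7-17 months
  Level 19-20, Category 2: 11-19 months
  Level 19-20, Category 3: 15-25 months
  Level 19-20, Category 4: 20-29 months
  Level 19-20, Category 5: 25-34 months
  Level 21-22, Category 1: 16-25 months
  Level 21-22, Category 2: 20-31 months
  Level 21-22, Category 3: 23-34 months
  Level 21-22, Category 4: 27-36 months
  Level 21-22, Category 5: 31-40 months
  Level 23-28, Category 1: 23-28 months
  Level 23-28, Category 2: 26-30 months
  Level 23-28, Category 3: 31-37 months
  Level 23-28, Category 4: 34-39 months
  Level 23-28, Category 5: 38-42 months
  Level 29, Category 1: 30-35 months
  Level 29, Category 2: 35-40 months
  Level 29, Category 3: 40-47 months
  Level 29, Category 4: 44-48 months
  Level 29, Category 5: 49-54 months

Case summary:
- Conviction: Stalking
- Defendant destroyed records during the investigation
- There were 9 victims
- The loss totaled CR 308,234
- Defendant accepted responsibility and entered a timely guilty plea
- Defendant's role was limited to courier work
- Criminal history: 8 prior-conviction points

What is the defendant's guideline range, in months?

11-19 months

Base offense level for stalking: 18.
§1 does not apply.
§2 applies (level before this adjustment is 18 < 20, so +1): 18 + 1 = 19.
§3 applies: 19 + 2 = 21.
§4 applies: 21 − 1 = 20.
§5 applies: 20 − 3 = 17.
§6 does not apply.
§7 does not apply.
§8 applies: 17 + 3 = 20.
Final offense level: 20.
Criminal history: 8 prior points → Category 2 (8-11).
Level 20 falls in the 19-20 band.
Grid: Level 19-20 × Category 2 = 11-19 months.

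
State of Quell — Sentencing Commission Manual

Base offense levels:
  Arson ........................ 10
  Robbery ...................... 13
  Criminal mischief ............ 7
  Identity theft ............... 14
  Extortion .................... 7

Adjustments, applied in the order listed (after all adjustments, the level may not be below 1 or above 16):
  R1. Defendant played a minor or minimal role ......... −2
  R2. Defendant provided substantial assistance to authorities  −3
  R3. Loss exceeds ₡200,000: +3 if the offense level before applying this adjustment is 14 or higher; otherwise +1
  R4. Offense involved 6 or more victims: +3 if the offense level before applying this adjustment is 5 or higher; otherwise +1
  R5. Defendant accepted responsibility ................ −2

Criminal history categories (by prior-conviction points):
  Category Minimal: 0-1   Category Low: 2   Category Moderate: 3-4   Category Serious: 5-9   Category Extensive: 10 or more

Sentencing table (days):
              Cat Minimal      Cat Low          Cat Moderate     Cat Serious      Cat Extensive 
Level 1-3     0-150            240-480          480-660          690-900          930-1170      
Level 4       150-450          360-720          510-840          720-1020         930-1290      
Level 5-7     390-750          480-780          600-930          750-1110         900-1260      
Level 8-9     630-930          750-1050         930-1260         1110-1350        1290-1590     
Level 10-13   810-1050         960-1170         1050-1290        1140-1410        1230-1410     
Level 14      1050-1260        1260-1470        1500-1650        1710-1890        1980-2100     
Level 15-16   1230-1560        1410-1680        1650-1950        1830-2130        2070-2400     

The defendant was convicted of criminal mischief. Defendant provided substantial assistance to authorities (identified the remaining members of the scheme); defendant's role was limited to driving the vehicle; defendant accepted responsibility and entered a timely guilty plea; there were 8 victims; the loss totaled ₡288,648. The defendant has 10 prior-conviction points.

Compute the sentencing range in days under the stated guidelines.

930-1170 days

Base offense level for criminal mischief: 7.
R1 applies: 7 − 2 = 5.
R2 applies: 5 − 3 = 2.
R3 applies (level before this adjustment is 2 < 14, so +1): 2 + 1 = 3.
R4 applies (level before this adjustment is 3 < 5, so +1): 3 + 1 = 4.
R5 applies: 4 − 2 = 2.
Final offense level: 2.
Criminal history: 10 prior points → Category Extensive (10+).
Level 2 falls in the 1-3 band.
Grid: Level 1-3 × Category Extensive = 930-1170 days.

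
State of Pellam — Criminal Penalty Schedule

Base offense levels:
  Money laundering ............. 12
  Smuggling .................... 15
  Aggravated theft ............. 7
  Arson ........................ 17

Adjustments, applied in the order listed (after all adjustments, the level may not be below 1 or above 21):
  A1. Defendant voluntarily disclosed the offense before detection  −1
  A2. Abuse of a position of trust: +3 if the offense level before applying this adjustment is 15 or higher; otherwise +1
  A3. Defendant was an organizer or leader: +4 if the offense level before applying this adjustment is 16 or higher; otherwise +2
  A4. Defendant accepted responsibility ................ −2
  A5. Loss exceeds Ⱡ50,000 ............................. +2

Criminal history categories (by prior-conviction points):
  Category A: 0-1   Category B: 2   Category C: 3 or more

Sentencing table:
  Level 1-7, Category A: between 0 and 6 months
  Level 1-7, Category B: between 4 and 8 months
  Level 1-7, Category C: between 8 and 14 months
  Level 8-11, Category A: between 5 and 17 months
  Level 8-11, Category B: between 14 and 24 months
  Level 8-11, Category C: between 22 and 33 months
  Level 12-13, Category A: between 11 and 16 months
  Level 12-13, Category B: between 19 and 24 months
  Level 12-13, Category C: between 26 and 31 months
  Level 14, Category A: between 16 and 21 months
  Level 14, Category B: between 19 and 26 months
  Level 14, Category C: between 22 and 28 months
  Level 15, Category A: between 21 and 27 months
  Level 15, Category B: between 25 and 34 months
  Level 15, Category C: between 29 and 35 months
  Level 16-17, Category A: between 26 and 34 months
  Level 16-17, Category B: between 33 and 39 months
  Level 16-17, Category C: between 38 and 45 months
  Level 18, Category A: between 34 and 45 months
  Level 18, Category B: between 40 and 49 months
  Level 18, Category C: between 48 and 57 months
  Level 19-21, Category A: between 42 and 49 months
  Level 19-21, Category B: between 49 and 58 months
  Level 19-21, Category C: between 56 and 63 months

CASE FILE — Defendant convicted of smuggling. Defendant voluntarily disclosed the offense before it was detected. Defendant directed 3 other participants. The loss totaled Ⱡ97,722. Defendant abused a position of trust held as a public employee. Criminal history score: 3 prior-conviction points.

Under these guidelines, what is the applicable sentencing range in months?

56-63 months

Base offense level for smuggling: 15.
A1 applies: 15 − 1 = 14.
A2 applies (level before this adjustment is 14 < 15, so +1): 14 + 1 = 15.
A3 applies (level before this adjustment is 15 < 16, so +2): 15 + 2 = 17.
A4 does not apply.
A5 applies: 17 + 2 = 19.
Final offense level: 19.
Criminal history: 3 prior points → Category C (3+).
Level 19 falls in the 19-21 band.
Grid: Level 19-21 × Category C = 56-63 months.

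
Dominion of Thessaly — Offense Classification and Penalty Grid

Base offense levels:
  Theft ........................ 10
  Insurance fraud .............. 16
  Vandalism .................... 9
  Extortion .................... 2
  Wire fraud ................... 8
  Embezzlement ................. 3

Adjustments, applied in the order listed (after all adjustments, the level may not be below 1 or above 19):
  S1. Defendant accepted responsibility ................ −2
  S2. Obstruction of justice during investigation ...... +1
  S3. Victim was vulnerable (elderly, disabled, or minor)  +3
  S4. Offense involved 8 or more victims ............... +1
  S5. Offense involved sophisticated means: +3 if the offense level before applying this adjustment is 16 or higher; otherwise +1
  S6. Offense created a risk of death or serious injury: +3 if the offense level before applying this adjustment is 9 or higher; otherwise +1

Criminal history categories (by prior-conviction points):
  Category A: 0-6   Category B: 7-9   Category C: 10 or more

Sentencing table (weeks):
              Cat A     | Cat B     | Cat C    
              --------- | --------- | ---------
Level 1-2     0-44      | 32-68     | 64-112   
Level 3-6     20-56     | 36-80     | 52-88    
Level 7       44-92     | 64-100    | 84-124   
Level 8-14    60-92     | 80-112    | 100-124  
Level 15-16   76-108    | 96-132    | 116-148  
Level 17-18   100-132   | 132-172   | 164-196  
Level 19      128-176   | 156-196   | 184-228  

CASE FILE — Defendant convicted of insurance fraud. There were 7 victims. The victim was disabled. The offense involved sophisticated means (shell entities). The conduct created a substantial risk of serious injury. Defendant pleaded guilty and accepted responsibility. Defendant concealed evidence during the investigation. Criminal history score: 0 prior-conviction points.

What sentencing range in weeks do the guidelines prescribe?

128-176 weeks

Base offense level for insurance fraud: 16.
S1 applies: 16 − 2 = 14.
S2 applies: 14 + 1 = 15.
S3 applies: 15 + 3 = 18.
S4 does not apply.
S5 applies (level before this adjustment is 18 ≥ 16, so +3): 18 + 3 = 21.
S6 applies (level before this adjustment is 21 ≥ 9, so +3): 21 + 3 = 24.
Level 24 exceeds the maximum of 19; capped at 19.
Final offense level: 19.
Criminal history: 0 prior points → Category A (0-6).
Level 19 falls in the 19 band.
Grid: Level 19 × Category A = 128-176 weeks.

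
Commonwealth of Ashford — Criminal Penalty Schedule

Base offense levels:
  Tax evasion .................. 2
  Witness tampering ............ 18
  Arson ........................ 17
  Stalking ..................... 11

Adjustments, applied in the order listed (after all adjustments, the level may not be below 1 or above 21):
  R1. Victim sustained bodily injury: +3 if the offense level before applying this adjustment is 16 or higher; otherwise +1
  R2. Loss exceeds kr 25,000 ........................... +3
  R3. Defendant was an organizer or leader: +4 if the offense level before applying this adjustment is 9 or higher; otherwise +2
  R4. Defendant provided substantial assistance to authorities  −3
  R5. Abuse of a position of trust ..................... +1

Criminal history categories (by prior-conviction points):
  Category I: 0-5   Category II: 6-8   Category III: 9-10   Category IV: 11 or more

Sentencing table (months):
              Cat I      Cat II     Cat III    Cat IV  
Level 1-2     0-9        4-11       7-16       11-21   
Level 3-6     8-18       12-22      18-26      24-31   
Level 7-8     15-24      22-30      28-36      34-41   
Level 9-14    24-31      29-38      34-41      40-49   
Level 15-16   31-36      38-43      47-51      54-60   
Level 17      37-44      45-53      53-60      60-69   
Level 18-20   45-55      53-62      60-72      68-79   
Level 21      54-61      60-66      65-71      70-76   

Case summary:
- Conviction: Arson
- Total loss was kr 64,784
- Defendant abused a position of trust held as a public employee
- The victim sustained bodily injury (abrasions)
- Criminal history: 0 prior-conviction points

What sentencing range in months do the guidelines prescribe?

Base offense level for arson: 17.
R1 applies (level before this adjustment is 17 ≥ 16, so +3): 17 + 3 = 20.
R2 applies: 20 + 3 = 23.
R4 does not apply.
R5 applies: 23 + 1 = 24.
Level 24 exceeds the maximum of 21; capped at 21.
Final offense level: 21.
Criminal history: 0 prior points → Category I (0-5).
Level 21 falls in the 21 band.
Grid: Level 21 × Category I = 54-61 months.

54-61 months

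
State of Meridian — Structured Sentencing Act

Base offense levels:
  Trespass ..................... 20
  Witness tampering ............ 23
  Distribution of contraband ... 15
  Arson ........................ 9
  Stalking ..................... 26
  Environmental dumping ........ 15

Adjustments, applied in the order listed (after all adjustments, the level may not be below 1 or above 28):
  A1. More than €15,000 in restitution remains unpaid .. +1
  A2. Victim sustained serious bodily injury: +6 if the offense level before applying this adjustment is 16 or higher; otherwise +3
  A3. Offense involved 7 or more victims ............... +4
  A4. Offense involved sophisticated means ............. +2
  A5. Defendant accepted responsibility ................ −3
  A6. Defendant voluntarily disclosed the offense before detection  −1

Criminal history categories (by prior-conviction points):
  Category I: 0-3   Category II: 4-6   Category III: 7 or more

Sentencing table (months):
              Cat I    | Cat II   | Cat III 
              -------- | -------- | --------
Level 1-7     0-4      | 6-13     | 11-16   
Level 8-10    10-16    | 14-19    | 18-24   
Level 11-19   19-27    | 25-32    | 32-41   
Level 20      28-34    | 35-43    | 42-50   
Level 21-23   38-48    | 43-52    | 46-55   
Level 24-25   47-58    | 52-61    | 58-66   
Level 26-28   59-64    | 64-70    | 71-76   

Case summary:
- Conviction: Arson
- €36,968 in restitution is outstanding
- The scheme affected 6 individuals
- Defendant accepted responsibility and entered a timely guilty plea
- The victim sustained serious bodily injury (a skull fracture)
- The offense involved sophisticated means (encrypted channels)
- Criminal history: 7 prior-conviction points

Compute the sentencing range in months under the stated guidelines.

Base offense level for arson: 9.
A1 applies: 9 + 1 = 10.
A2 applies (level before this adjustment is 10 < 16, so +3): 10 + 3 = 13.
A3 does not apply.
A4 applies: 13 + 2 = 15.
A5 applies: 15 − 3 = 12.
A6 does not apply.
Final offense level: 12.
Criminal history: 7 prior points → Category III (7+).
Level 12 falls in the 11-19 band.
Grid: Level 11-19 × Category III = 32-41 months.

32-41 months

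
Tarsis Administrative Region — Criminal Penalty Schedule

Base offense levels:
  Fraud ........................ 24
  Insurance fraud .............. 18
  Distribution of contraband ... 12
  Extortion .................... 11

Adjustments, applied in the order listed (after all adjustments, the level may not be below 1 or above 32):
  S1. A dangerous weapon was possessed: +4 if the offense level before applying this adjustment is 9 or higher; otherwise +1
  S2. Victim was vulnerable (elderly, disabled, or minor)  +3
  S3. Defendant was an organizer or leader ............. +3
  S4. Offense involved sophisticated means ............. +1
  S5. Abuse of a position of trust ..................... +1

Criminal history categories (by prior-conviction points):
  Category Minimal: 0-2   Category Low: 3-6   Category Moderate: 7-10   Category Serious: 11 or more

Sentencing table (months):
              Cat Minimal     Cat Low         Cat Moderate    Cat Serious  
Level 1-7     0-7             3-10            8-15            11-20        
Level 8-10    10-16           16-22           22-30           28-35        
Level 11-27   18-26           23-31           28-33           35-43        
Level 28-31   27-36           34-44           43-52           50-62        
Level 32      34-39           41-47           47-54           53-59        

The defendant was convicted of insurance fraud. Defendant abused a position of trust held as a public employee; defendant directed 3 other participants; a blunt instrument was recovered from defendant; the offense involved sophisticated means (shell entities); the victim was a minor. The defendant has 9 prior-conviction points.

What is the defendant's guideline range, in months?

43-52 months

Base offense level for insurance fraud: 18.
S1 applies (level before this adjustment is 18 ≥ 9, so +4): 18 + 4 = 22.
S2 applies: 22 + 3 = 25.
S3 applies: 25 + 3 = 28.
S4 applies: 28 + 1 = 29.
S5 applies: 29 + 1 = 30.
Final offense level: 30.
Criminal history: 9 prior points → Category Moderate (7-10).
Level 30 falls in the 28-31 band.
Grid: Level 28-31 × Category Moderate = 43-52 months.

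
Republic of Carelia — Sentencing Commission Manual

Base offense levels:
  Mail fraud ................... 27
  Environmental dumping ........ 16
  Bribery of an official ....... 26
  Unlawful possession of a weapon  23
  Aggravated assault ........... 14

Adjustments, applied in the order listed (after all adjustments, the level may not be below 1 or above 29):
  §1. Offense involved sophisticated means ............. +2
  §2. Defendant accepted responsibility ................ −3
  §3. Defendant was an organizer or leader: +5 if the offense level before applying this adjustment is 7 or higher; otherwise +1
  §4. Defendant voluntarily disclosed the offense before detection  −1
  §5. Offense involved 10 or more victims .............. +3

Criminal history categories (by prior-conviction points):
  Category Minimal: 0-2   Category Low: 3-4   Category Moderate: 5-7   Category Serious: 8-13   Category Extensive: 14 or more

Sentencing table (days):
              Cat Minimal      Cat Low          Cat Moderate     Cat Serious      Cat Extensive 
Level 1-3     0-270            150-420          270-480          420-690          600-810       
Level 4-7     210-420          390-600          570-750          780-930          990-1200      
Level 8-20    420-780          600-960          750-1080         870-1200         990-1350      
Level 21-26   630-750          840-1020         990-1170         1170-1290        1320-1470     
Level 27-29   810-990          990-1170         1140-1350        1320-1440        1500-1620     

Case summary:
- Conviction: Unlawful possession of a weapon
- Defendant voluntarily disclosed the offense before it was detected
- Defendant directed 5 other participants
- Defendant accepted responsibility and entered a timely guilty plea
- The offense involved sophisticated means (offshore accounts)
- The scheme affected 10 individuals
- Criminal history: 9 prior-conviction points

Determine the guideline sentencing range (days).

Base offense level for unlawful possession of a weapon: 23.
§1 applies: 23 + 2 = 25.
§2 applies: 25 − 3 = 22.
§3 applies (level before this adjustment is 22 ≥ 7, so +5): 22 + 5 = 27.
§4 applies: 27 − 1 = 26.
§5 applies: 26 + 3 = 29.
Final offense level: 29.
Criminal history: 9 prior points → Category Serious (8-13).
Level 29 falls in the 27-29 band.
Grid: Level 27-29 × Category Serious = 1320-1440 days.

1320-1440 days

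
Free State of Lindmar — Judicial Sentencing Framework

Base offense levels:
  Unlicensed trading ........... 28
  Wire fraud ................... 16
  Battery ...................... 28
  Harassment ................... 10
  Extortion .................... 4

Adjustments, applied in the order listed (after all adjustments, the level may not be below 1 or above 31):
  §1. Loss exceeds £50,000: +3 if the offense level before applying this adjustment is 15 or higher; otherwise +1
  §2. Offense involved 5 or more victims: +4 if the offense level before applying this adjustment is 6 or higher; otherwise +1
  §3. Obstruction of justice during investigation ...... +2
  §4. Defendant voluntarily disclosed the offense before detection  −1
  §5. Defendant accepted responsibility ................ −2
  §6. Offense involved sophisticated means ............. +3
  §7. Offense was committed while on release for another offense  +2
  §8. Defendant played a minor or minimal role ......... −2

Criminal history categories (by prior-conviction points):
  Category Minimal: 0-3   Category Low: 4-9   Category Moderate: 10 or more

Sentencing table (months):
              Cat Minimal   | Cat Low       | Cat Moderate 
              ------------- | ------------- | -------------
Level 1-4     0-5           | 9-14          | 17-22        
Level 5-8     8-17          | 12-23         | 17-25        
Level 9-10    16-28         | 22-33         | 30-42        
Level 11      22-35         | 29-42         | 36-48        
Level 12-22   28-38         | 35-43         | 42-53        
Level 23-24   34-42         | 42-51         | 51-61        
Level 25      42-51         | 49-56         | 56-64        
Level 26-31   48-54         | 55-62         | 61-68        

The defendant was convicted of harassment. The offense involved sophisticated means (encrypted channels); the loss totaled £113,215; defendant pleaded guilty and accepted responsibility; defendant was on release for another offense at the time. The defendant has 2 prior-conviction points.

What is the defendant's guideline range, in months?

Base offense level for harassment: 10.
§1 applies (level before this adjustment is 10 < 15, so +1): 10 + 1 = 11.
§3 does not apply.
§5 applies: 11 − 2 = 9.
§6 applies: 9 + 3 = 12.
§7 applies: 12 + 2 = 14.
§8 does not apply.
Final offense level: 14.
Criminal history: 2 prior points → Category Minimal (0-3).
Level 14 falls in the 12-22 band.
Grid: Level 12-22 × Category Minimal = 28-38 months.

28-38 months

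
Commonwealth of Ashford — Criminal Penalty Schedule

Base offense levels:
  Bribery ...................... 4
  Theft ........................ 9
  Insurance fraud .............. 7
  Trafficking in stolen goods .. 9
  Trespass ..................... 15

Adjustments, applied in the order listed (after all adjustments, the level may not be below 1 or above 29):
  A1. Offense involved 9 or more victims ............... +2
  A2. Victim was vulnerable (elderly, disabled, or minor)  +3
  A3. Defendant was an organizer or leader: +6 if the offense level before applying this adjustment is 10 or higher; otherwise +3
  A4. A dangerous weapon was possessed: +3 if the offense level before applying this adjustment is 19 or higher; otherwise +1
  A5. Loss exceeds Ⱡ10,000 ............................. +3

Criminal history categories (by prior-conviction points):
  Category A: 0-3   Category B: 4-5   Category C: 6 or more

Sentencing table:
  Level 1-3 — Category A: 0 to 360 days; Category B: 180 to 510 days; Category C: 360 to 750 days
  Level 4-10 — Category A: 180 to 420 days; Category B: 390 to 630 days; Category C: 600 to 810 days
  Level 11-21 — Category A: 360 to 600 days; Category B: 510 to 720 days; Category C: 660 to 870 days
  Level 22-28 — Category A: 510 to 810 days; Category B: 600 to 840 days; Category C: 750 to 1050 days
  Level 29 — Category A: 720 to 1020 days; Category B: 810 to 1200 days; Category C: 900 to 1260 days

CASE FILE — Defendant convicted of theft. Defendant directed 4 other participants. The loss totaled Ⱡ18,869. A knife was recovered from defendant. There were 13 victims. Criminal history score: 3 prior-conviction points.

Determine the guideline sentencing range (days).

Base offense level for theft: 9.
A1 applies: 9 + 2 = 11.
A2 does not apply.
A3 applies (level before this adjustment is 11 ≥ 10, so +6): 11 + 6 = 17.
A4 applies (level before this adjustment is 17 < 19, so +1): 17 + 1 = 18.
A5 applies: 18 + 3 = 21.
Final offense level: 21.
Criminal history: 3 prior points → Category A (0-3).
Level 21 falls in the 11-21 band.
Grid: Level 11-21 × Category A = 360-600 days.

360-600 days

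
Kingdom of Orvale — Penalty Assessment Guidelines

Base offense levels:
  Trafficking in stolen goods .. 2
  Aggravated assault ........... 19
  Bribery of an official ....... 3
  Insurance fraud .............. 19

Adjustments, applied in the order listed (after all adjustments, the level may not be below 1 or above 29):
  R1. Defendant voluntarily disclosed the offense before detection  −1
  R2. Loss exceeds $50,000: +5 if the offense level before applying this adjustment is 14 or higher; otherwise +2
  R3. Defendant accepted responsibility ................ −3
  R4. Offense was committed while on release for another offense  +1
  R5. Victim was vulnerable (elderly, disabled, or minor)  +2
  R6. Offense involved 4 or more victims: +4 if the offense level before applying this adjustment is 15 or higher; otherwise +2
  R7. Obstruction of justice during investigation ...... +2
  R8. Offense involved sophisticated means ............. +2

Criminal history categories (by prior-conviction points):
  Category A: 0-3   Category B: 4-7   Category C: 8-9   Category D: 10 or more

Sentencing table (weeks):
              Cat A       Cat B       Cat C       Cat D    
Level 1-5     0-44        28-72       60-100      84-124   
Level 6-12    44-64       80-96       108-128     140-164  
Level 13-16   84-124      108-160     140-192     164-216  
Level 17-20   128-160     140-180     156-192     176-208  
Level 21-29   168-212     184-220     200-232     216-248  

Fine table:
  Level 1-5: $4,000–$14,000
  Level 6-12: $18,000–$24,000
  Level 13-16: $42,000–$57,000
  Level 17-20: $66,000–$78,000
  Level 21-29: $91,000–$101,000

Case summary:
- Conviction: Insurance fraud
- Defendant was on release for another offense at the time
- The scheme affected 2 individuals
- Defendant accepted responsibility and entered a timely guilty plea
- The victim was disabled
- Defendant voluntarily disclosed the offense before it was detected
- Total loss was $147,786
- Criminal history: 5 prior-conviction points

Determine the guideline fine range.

Base offense level for insurance fraud: 19.
R1 applies: 19 − 1 = 18.
R2 applies (level before this adjustment is 18 ≥ 14, so +5): 18 + 5 = 23.
R3 applies: 23 − 3 = 20.
R4 applies: 20 + 1 = 21.
R5 applies: 21 + 2 = 23.
R8 does not apply.
Final offense level: 23.
Level 23 falls in the 21-29 band.
Fine table: Level 21-29 → $91,000–$101,000.

$91,000–$101,000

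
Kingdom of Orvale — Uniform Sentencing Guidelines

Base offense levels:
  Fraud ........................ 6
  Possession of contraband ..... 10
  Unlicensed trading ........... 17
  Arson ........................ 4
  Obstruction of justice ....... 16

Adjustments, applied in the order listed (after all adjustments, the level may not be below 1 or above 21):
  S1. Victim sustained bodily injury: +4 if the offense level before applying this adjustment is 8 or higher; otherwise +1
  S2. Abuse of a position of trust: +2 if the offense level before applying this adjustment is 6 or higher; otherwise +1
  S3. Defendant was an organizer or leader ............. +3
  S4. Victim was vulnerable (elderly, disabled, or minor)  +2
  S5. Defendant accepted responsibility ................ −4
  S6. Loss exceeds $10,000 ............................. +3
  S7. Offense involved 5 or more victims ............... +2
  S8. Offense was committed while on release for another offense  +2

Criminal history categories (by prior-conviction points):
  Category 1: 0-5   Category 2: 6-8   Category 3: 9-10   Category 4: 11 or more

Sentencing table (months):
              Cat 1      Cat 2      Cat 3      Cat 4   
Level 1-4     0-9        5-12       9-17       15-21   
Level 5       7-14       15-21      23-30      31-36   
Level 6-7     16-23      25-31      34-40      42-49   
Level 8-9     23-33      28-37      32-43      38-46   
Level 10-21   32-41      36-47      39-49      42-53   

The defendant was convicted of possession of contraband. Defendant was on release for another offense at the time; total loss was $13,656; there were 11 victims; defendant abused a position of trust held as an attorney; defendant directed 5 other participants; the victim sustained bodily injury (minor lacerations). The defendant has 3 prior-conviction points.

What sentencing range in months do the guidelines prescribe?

32-41 months

Base offense level for possession of contraband: 10.
S1 applies (level before this adjustment is 10 ≥ 8, so +4): 10 + 4 = 14.
S2 applies (level before this adjustment is 14 ≥ 6, so +2): 14 + 2 = 16.
S3 applies: 16 + 3 = 19.
S5 does not apply.
S6 applies: 19 + 3 = 22.
S7 applies: 22 + 2 = 24.
S8 applies: 24 + 2 = 26.
Level 26 exceeds the maximum of 21; capped at 21.
Final offense level: 21.
Criminal history: 3 prior points → Category 1 (0-5).
Level 21 falls in the 10-21 band.
Grid: Level 10-21 × Category 1 = 32-41 months.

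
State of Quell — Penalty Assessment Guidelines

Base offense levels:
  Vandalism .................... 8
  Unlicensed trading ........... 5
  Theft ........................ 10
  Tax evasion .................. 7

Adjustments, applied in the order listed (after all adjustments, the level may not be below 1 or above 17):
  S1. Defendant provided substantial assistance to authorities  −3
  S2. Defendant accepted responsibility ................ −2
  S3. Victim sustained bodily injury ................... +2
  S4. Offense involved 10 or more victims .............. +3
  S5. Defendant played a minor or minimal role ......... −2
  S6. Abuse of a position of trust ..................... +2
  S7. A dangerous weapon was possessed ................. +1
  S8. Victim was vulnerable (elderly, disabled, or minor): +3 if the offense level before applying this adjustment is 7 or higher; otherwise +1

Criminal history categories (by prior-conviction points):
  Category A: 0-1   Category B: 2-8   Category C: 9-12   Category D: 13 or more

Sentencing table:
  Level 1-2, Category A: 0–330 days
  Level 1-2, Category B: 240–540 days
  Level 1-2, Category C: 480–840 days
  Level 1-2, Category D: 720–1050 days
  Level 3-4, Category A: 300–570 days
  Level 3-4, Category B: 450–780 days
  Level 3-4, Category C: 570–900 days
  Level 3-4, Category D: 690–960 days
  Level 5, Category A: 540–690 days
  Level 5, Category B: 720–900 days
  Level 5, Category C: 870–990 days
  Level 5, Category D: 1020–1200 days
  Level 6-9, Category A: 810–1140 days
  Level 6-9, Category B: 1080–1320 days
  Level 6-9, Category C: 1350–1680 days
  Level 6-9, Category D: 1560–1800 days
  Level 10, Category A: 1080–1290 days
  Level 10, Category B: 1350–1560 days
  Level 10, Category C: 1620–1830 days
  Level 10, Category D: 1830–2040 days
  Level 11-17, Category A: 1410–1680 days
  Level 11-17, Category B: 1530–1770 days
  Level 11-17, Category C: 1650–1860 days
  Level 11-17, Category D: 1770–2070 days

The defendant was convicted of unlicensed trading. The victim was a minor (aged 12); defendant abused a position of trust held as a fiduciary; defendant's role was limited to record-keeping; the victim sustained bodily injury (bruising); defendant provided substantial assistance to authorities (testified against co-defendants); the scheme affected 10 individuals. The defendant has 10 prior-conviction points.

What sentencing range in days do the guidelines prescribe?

1620-1830 days

Base offense level for unlicensed trading: 5.
S1 applies: 5 − 3 = 2.
S3 applies: 2 + 2 = 4.
S4 applies: 4 + 3 = 7.
S5 applies: 7 − 2 = 5.
S6 applies: 5 + 2 = 7.
S7 does not apply.
S8 applies (level before this adjustment is 7 ≥ 7, so +3): 7 + 3 = 10.
Final offense level: 10.
Criminal history: 10 prior points → Category C (9-12).
Level 10 falls in the 10 band.
Grid: Level 10 × Category C = 1620-1830 days.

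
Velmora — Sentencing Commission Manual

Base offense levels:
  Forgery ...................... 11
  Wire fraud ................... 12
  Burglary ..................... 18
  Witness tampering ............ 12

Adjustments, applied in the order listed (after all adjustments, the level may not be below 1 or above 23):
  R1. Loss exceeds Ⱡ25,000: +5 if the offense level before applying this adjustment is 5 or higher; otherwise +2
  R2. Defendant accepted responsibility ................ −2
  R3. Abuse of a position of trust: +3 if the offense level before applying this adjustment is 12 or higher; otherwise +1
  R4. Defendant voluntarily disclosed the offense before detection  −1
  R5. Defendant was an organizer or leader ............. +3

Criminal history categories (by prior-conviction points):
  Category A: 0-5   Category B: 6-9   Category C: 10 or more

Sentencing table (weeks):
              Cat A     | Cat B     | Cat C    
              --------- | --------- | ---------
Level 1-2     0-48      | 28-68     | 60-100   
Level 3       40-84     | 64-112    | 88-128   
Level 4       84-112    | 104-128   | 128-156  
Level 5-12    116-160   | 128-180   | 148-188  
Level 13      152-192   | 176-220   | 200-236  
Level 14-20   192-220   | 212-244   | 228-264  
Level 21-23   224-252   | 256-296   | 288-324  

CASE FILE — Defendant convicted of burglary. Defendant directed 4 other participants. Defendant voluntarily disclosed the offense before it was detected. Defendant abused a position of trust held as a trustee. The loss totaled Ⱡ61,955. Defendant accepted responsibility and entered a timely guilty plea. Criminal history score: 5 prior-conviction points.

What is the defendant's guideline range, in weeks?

Base offense level for burglary: 18.
R1 applies (level before this adjustment is 18 ≥ 5, so +5): 18 + 5 = 23.
R2 applies: 23 − 2 = 21.
R3 applies (level before this adjustment is 21 ≥ 12, so +3): 21 + 3 = 24.
R4 applies: 24 − 1 = 23.
R5 applies: 23 + 3 = 26.
Level 26 exceeds the maximum of 23; capped at 23.
Final offense level: 23.
Criminal history: 5 prior points → Category A (0-5).
Level 23 falls in the 21-23 band.
Grid: Level 21-23 × Category A = 224-252 weeks.

224-252 weeks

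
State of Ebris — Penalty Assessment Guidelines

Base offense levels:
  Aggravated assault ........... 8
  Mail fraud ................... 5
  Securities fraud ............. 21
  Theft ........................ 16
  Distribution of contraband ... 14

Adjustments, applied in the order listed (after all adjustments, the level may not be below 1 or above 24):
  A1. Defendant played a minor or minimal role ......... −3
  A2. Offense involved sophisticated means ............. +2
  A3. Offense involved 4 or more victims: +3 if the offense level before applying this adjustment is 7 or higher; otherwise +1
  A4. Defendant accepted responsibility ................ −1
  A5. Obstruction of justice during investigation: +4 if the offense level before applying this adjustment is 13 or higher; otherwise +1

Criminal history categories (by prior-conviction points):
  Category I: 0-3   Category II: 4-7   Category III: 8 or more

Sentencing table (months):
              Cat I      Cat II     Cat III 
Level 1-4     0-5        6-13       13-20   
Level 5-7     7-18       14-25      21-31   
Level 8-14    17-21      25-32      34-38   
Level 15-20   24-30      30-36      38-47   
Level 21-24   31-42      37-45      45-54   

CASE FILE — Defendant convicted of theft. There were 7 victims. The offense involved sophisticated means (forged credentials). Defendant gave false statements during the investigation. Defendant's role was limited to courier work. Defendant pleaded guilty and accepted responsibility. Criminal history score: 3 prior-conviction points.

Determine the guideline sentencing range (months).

31-42 months

Base offense level for theft: 16.
A1 applies: 16 − 3 = 13.
A2 applies: 13 + 2 = 15.
A3 applies (level before this adjustment is 15 ≥ 7, so +3): 15 + 3 = 18.
A4 applies: 18 − 1 = 17.
A5 applies (level before this adjustment is 17 ≥ 13, so +4): 17 + 4 = 21.
Final offense level: 21.
Criminal history: 3 prior points → Category I (0-3).
Level 21 falls in the 21-24 band.
Grid: Level 21-24 × Category I = 31-42 months.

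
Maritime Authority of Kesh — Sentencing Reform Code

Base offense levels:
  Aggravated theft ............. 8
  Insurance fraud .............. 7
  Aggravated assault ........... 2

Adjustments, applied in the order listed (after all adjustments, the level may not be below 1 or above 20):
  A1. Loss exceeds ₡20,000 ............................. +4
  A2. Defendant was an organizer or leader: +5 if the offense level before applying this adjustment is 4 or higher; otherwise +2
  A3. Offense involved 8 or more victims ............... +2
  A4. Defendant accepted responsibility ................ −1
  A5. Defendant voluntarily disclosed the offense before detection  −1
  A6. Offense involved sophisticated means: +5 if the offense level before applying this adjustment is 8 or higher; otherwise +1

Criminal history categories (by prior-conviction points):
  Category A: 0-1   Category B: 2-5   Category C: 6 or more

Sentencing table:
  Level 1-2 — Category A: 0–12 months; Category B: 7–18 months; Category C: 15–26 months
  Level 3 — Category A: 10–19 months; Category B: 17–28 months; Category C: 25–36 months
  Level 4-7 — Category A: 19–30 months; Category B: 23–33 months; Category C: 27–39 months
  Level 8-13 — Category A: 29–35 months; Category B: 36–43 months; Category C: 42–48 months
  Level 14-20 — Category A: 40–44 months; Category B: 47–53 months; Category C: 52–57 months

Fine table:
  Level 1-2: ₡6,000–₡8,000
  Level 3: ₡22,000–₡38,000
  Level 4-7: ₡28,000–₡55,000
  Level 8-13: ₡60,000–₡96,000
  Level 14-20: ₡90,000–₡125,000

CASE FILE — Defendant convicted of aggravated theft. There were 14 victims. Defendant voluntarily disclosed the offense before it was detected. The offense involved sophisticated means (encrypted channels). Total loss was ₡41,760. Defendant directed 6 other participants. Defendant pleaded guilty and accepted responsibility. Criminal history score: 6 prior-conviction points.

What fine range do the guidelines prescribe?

Base offense level for aggravated theft: 8.
A1 applies: 8 + 4 = 12.
A2 applies (level before this adjustment is 12 ≥ 4, so +5): 12 + 5 = 17.
A3 applies: 17 + 2 = 19.
A4 applies: 19 − 1 = 18.
A5 applies: 18 − 1 = 17.
A6 applies (level before this adjustment is 17 ≥ 8, so +5): 17 + 5 = 22.
Level 22 exceeds the maximum of 20; capped at 20.
Final offense level: 20.
Level 20 falls in the 14-20 band.
Fine table: Level 14-20 → ₡90,000–₡125,000.

₡90,000–₡125,000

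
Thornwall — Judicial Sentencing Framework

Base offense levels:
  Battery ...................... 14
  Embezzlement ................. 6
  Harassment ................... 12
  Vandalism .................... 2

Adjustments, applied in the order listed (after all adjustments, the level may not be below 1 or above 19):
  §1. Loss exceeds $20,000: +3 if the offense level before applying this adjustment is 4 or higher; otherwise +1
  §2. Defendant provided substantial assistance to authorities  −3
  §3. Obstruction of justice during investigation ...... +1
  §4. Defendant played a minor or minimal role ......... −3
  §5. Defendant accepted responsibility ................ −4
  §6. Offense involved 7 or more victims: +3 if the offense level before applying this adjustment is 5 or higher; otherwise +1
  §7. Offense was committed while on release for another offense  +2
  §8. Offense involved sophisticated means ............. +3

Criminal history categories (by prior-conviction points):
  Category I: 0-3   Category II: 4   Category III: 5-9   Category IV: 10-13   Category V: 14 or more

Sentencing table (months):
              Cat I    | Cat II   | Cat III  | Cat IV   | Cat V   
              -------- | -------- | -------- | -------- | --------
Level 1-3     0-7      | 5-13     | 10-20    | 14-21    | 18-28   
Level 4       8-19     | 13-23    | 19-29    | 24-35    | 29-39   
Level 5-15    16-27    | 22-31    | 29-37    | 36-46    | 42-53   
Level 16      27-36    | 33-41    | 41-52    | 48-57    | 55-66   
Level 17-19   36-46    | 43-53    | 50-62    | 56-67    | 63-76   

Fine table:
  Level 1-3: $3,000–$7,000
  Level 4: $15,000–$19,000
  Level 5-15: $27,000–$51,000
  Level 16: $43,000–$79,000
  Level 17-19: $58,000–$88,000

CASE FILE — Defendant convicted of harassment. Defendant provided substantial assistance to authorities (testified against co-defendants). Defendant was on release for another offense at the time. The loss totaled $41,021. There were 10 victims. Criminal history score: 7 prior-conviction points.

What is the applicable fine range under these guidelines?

Base offense level for harassment: 12.
§1 applies (level before this adjustment is 12 ≥ 4, so +3): 12 + 3 = 15.
§2 applies: 15 − 3 = 12.
§5 does not apply.
§6 applies (level before this adjustment is 12 ≥ 5, so +3): 12 + 3 = 15.
§7 applies: 15 + 2 = 17.
Final offense level: 17.
Level 17 falls in the 17-19 band.
Fine table: Level 17-19 → $58,000–$88,000.

$58,000–$88,000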